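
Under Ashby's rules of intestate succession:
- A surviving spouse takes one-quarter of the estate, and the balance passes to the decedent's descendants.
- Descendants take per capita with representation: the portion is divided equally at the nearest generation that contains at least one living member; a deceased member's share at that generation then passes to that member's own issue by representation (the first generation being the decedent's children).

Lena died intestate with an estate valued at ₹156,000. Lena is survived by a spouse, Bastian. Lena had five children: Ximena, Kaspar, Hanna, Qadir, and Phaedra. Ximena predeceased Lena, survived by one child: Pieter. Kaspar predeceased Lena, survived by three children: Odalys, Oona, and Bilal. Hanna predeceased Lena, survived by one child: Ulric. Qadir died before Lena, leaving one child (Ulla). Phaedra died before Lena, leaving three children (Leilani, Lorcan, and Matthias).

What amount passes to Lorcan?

Lorcan receives ₹13,000.

Bastian takes one-quarter of ₹156,000 = ₹39,000. The remaining ₹117,000 passes to the descendants.
No child survives, so the initial division is made at the grandchildren's generation.
The descendants' portion (₹117,000) is divided into 9 shares of ₹13,000: Pieter, Odalys, Oona, Bilal, Ulric, Ulla, Leilani, Lorcan, and Matthias each take ₹13,000.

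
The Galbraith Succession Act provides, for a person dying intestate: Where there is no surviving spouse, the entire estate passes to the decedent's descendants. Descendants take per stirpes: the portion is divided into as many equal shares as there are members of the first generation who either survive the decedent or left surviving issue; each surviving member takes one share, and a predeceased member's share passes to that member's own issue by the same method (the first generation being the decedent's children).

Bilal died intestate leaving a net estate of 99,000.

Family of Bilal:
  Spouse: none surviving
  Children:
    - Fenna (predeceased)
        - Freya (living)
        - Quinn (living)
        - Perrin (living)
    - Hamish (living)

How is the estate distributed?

Freya: 16,500; Quinn: 16,500; Perrin: 16,500; Hamish: 49,500

The entire 99,000 passes to the descendants.
That amount (99,000) is divided into 2 shares of 49,500: Hamish takes 49,500; Fenna's 49,500 share passes to Fenna's issue.
Fenna's share (49,500) is divided into 3 shares of 16,500: Freya, Quinn, and Perrin each take 16,500.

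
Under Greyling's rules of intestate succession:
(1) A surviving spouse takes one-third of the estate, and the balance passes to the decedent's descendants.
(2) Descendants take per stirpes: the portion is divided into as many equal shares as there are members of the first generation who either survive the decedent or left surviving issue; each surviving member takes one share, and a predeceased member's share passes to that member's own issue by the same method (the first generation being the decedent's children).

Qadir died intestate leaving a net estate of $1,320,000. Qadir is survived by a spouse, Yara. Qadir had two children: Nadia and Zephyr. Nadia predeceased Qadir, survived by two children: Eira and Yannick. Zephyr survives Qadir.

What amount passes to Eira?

Eira receives $220,000.

Yara takes one-third of $1,320,000 = $440,000. The remaining $880,000 passes to the descendants.
The descendants' portion ($880,000) is divided into 2 shares of $440,000: Zephyr takes $440,000; Nadia's $440,000 share passes to Nadia's issue.
Nadia's share ($440,000) is divided into 2 shares of $220,000: Eira and Yannick each take $220,000.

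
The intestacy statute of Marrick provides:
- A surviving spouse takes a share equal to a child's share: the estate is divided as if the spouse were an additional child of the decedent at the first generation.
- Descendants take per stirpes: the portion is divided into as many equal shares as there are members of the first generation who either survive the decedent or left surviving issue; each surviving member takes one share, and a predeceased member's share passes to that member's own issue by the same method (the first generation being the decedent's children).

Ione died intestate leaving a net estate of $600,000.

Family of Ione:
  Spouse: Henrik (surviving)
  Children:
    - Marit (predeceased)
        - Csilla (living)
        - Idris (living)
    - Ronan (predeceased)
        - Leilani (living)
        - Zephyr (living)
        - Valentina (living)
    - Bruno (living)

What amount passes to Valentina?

Valentina receives $50,000.

The spouse counts as an additional share at the children's level, so there are 4 primary shares of $150,000. Henrik takes one such share ($150,000).
The children's combined portion ($450,000) is divided into 3 shares of $150,000: Bruno takes $150,000; Marit's $150,000 share passes to Marit's issue; Ronan's $150,000 share passes to Ronan's issue.
Marit's share ($150,000) is divided into 2 shares of $75,000: Csilla and Idris each take $75,000.
Ronan's share ($150,000) is divided into 3 shares of $50,000: Leilani, Zephyr, and Valentina each take $50,000.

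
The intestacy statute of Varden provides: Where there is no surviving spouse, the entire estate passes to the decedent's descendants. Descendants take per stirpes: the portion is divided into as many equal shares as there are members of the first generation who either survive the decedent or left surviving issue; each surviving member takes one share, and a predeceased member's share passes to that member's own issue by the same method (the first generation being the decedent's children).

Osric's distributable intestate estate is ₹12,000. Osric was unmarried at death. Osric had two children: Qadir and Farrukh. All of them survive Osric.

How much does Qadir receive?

The entire ₹12,000 passes to the descendants.
That amount (₹12,000) is divided into 2 shares of ₹6,000: Qadir and Farrukh each take ₹6,000.

Qadir receives ₹6,000.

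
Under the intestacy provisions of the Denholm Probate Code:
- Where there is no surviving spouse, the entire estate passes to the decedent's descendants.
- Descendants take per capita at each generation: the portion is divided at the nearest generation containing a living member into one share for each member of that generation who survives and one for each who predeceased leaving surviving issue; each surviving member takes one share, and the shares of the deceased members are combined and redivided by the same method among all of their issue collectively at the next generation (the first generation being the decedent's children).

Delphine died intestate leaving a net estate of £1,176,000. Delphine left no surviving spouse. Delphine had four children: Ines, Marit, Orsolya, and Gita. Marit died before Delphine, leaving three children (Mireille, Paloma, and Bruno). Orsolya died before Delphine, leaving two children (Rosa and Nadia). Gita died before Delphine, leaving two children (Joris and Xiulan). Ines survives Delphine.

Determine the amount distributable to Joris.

The entire £1,176,000 passes to the descendants.
That amount (£1,176,000) is divided at the children's generation into 4 shares of £294,000. Ines takes £294,000. The 3 shares of the deceased (Marit, Orsolya, and Gita) are combined into a pool of £882,000.
That pool (£882,000) is divided at the grandchildren's generation equally among Mireille, Paloma, Bruno, Rosa, Nadia, Joris, and Xiulan: £126,000 each.

Joris receives £126,000.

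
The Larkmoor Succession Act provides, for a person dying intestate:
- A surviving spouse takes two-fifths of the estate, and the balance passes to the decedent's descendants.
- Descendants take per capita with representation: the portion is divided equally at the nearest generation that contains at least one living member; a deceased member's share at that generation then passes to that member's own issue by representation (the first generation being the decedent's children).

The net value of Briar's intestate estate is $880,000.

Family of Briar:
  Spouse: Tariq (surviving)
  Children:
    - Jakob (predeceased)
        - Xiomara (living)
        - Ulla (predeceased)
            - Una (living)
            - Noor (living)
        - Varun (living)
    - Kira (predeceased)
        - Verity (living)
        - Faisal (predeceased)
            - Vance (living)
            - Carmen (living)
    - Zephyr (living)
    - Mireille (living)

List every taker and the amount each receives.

Tariq takes two-fifths of $880,000 = $352,000. The remaining $528,000 passes to the descendants.
The descendants' portion ($528,000) is divided into 4 shares of $132,000: Zephyr and Mireille each take $132,000; Jakob's $132,000 share passes to Jakob's issue; Kira's $132,000 share passes to Kira's issue.
Jakob's share ($132,000) is divided into 3 shares of $44,000: Xiomara and Varun each take $44,000; Ulla's $44,000 share passes to Ulla's issue.
Ulla's share ($44,000) is divided into 2 shares of $22,000: Una and Noor each take $22,000.
Kira's share ($132,000) is divided into 2 shares of $66,000: Verity takes $66,000; Faisal's $66,000 share passes to Faisal's issue.
Faisal's share ($66,000) is divided into 2 shares of $33,000: Vance and Carmen each take $33,000.

Tariq: $352,000; Xiomara: $44,000; Una: $22,000; Noor: $22,000; Varun: $44,000; Verity: $66,000; Vance: $33,000; Carmen: $33,000; Zephyr: $132,000; Mireille: $132,000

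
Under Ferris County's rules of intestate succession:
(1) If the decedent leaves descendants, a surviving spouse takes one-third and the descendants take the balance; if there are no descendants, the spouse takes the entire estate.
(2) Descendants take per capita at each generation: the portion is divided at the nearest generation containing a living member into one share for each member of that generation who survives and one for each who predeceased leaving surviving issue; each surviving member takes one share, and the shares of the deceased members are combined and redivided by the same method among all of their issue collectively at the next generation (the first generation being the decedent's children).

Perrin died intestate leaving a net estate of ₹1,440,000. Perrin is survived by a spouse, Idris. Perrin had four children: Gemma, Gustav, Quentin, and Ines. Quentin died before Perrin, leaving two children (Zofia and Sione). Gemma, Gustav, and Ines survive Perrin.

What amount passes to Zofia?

Idris takes one-third of ₹1,440,000 = ₹480,000. The remaining ₹960,000 passes to the descendants.
The descendants' portion (₹960,000) is divided at the children's generation into 4 shares of ₹240,000. Gemma, Gustav, and Ines each take ₹240,000. The remaining share for the deceased Quentin (₹240,000) is carried to the next generation.
That pool (₹240,000) is divided at the grandchildren's generation equally among Zofia and Sione: ₹120,000 each.

Zofia receives ₹120,000.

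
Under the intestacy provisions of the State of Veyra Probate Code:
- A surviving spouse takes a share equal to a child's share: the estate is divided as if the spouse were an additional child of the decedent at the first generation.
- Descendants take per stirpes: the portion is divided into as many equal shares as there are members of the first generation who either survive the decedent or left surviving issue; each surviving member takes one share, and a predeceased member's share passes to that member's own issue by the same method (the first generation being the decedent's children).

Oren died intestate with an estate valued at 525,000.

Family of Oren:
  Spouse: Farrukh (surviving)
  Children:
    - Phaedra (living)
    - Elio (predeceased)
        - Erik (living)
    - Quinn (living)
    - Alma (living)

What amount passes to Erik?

The spouse counts as an additional share at the children's level, so there are 5 primary shares of 105,000. Farrukh takes one such share (105,000).
The children's combined portion (420,000) is divided into 4 shares of 105,000: Phaedra, Quinn, and Alma each take 105,000; Elio's 105,000 share passes to Elio's issue.
Elio's share (105,000) passes entirely to Erik.

Erik receives 105,000.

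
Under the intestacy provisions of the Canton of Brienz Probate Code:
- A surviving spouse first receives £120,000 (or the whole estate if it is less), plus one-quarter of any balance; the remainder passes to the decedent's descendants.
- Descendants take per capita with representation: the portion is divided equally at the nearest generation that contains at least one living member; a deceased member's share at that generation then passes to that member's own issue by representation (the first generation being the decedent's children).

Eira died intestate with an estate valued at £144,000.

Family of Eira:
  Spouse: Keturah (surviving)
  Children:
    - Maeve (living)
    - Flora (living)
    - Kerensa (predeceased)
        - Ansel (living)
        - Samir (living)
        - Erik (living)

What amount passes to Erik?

Keturah first takes £120,000, leaving a balance of £24,000. Keturah then takes one-quarter of the balance (£6,000), for a total of £126,000. The remaining £18,000 passes to the descendants.
The descendants' portion (£18,000) is divided into 3 shares of £6,000: Maeve and Flora each take £6,000; Kerensa's £6,000 share passes to Kerensa's issue.
Kerensa's share (£6,000) is divided into 3 shares of £2,000: Ansel, Samir, and Erik each take £2,000.

Erik receives £2,000.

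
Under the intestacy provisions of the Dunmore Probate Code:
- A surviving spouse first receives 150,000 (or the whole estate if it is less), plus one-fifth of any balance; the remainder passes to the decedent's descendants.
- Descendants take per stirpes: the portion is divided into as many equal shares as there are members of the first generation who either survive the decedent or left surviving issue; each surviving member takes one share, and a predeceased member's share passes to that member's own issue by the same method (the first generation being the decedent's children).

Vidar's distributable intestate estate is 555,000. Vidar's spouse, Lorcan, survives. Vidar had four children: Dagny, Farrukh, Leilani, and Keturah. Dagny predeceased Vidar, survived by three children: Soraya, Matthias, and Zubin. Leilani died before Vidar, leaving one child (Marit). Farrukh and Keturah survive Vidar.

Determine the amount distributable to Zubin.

Lorcan first takes 150,000, leaving a balance of 405,000. Lorcan then takes one-fifth of the balance (81,000), for a total of 231,000. The remaining 324,000 passes to the descendants.
The descendants' portion (324,000) is divided into 4 shares of 81,000: Farrukh and Keturah each take 81,000; Dagny's 81,000 share passes to Dagny's issue; Leilani's 81,000 share passes to Leilani's issue.
Dagny's share (81,000) is divided into 3 shares of 27,000: Soraya, Matthias, and Zubin each take 27,000.
Leilani's share (81,000) passes entirely to Marit.

Zubin receives 27,000.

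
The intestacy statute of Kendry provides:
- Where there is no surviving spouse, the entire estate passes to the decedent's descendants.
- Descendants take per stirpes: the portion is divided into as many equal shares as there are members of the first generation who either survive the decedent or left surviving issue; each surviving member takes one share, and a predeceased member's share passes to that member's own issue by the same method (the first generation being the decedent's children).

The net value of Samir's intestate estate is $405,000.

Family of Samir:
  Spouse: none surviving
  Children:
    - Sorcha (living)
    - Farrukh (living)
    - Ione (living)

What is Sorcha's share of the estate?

The entire $405,000 passes to the descendants.
That amount ($405,000) is divided into 3 shares of $135,000: Sorcha, Farrukh, and Ione each take $135,000.

Sorcha receives $135,000.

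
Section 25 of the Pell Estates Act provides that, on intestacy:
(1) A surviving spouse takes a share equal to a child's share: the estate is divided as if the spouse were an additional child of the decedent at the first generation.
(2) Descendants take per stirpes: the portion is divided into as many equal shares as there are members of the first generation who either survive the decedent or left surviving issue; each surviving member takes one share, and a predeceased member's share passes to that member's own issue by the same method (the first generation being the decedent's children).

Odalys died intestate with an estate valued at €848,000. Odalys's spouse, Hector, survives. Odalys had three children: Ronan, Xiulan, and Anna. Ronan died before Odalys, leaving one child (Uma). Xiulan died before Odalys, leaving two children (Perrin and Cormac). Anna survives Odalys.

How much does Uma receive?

The spouse counts as an additional share at the children's level, so there are 4 primary shares of €212,000. Hector takes one such share (€212,000).
The children's combined portion (€636,000) is divided into 3 shares of €212,000: Anna takes €212,000; Ronan's €212,000 share passes to Ronan's issue; Xiulan's €212,000 share passes to Xiulan's issue.
Ronan's share (€212,000) passes entirely to Uma.
Xiulan's share (€212,000) is divided into 2 shares of €106,000: Perrin and Cormac each take €106,000.

Uma receives €212,000.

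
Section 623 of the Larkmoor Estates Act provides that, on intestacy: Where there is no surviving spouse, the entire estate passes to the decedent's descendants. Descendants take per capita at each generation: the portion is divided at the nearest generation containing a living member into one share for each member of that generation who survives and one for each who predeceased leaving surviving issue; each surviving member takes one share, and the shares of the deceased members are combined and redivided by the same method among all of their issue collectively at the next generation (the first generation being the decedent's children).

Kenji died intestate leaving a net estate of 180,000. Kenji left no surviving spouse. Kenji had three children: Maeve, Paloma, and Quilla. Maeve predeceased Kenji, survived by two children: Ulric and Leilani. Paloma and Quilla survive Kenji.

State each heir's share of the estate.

Ulric: 30,000; Leilani: 30,000; Paloma: 60,000; Quilla: 60,000

The entire 180,000 passes to the descendants.
That amount (180,000) is divided at the children's generation into 3 shares of 60,000. Paloma and Quilla each take 60,000. The remaining share for the deceased Maeve (60,000) is carried to the next generation.
That pool (60,000) is divided at the grandchildren's generation equally among Ulric and Leilani: 30,000 each.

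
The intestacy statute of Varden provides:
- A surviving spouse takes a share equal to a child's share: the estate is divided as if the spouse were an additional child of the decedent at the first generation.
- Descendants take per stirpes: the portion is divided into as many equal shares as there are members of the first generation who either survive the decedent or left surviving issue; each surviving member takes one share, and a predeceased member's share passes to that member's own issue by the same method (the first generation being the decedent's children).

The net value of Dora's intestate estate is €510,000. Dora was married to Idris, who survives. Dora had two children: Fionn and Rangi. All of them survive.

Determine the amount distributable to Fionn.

Fionn receives €170,000.

The spouse counts as an additional share at the children's level, so there are 3 primary shares of €170,000. Idris takes one such share (€170,000).
The children's combined portion (€340,000) is divided into 2 shares of €170,000: Fionn and Rangi each take €170,000.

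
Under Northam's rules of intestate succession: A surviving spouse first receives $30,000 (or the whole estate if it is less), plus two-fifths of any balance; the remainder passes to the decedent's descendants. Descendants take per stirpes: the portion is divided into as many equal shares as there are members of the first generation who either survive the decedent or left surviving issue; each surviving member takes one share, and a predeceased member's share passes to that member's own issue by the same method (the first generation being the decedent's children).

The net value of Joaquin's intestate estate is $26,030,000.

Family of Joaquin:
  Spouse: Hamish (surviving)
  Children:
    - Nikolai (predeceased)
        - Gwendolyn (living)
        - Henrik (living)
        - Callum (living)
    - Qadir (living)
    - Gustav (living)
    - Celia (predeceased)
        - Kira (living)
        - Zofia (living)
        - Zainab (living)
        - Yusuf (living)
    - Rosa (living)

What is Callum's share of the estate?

Callum receives $1,040,000.

Hamish first takes $30,000, leaving a balance of $26,000,000. Hamish then takes two-fifths of the balance ($10,400,000), for a total of $10,430,000. The remaining $15,600,000 passes to the descendants.
The descendants' portion ($15,600,000) is divided into 5 shares of $3,120,000: Qadir, Gustav, and Rosa each take $3,120,000; Nikolai's $3,120,000 share passes to Nikolai's issue; Celia's $3,120,000 share passes to Celia's issue.
Nikolai's share ($3,120,000) is divided into 3 shares of $1,040,000: Gwendolyn, Henrik, and Callum each take $1,040,000.
Celia's share ($3,120,000) is divided into 4 shares of $780,000: Kira, Zofia, Zainab, and Yusuf each take $780,000.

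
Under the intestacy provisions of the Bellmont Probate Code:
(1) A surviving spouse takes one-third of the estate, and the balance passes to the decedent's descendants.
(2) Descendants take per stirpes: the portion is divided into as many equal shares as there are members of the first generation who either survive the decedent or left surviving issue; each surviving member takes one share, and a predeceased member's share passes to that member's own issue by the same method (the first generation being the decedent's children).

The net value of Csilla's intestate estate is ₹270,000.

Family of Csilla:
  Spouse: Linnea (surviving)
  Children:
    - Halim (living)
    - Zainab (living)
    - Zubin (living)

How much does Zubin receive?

Linnea takes one-third of ₹270,000 = ₹90,000. The remaining ₹180,000 passes to the descendants.
The descendants' portion (₹180,000) is divided into 3 shares of ₹60,000: Halim, Zainab, and Zubin each take ₹60,000.

Zubin receives ₹60,000.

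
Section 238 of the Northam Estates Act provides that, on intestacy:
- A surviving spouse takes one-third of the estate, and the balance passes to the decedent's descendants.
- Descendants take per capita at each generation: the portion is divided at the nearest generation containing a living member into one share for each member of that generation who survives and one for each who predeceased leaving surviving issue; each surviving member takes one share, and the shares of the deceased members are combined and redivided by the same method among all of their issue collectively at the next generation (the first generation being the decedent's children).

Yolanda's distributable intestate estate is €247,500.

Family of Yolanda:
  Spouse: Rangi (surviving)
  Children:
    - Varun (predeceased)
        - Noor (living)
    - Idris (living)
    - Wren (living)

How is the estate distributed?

Rangi: €82,500; Noor: €55,000; Idris: €55,000; Wren: €55,000

Rangi takes one-third of €247,500 = €82,500. The remaining €165,000 passes to the descendants.
The descendants' portion (€165,000) is divided at the children's generation into 3 shares of €55,000. Idris and Wren each take €55,000. The remaining share for the deceased Varun (€55,000) is carried to the next generation.
That pool (€55,000) passes entirely to Noor, the sole taker at the grandchildren's generation.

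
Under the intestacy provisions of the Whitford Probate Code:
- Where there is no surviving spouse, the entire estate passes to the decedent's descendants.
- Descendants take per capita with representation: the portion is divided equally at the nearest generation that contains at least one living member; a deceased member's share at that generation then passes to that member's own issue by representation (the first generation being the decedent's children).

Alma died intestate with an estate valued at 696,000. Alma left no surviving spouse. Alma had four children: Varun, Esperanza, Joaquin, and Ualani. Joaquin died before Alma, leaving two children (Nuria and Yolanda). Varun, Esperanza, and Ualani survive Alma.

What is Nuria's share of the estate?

The entire 696,000 passes to the descendants.
That amount (696,000) is divided into 4 shares of 174,000: Varun, Esperanza, and Ualani each take 174,000; Joaquin's 174,000 share passes to Joaquin's issue.
Joaquin's share (174,000) is divided into 2 shares of 87,000: Nuria and Yolanda each take 87,000.

Nuria receives 87,000.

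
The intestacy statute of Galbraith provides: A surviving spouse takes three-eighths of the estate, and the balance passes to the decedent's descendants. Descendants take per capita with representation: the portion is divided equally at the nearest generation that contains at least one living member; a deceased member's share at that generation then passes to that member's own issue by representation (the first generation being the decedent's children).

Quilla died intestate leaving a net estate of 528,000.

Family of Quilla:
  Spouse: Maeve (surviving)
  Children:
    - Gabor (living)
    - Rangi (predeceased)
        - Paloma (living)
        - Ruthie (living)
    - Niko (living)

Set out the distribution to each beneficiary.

Maeve: 198,000; Gabor: 110,000; Paloma: 55,000; Ruthie: 55,000; Niko: 110,000

Maeve takes three-eighths of 528,000 = 198,000. The remaining 330,000 passes to the descendants.
The descendants' portion (330,000) is divided into 3 shares of 110,000: Gabor and Niko each take 110,000; Rangi's 110,000 share passes to Rangi's issue.
Rangi's share (110,000) is divided into 2 shares of 55,000: Paloma and Ruthie each take 55,000.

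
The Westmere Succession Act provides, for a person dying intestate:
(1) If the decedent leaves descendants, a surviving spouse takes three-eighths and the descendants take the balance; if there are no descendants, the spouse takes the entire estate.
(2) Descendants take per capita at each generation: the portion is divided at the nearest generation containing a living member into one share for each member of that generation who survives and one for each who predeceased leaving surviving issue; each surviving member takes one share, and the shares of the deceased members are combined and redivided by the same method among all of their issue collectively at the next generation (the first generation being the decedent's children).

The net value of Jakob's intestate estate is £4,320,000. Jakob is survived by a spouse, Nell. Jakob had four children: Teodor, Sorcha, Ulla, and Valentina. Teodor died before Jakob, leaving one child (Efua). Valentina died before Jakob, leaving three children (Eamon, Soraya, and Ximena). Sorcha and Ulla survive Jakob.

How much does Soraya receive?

Nell takes three-eighths of £4,320,000 = £1,620,000. The remaining £2,700,000 passes to the descendants.
The descendants' portion (£2,700,000) is divided at the children's generation into 4 shares of £675,000. Sorcha and Ulla each take £675,000. The 2 shares of the deceased (Teodor and Valentina) are combined into a pool of £1,350,000.
That pool (£1,350,000) is divided at the grandchildren's generation equally among Efua, Eamon, Soraya, and Ximena: £337,500 each.

Soraya receives £337,500.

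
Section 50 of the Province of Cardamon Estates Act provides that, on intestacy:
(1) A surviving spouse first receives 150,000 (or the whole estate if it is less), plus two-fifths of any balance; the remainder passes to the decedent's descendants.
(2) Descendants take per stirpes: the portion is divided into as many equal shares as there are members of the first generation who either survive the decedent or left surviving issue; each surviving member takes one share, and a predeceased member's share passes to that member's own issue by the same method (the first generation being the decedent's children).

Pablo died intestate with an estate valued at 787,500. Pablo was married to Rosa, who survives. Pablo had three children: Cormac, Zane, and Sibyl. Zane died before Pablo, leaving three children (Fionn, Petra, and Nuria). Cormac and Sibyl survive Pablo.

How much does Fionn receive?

Fionn receives 42,500.

Rosa first takes 150,000, leaving a balance of 637,500. Rosa then takes two-fifths of the balance (255,000), for a total of 405,000. The remaining 382,500 passes to the descendants.
The descendants' portion (382,500) is divided into 3 shares of 127,500: Cormac and Sibyl each take 127,500; Zane's 127,500 share passes to Zane's issue.
Zane's share (127,500) is divided into 3 shares of 42,500: Fionn, Petra, and Nuria each take 42,500.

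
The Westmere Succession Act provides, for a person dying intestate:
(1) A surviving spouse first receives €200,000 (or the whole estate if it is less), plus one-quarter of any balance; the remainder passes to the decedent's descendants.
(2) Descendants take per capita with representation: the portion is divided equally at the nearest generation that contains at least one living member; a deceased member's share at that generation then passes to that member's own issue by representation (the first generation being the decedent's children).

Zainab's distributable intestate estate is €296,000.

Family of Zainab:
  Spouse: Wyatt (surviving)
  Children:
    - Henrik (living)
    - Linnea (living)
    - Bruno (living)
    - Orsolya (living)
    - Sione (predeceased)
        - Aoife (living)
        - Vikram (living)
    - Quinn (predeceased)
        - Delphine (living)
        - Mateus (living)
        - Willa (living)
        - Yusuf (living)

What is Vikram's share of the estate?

Vikram receives €6,000.

Wyatt first takes €200,000, leaving a balance of €96,000. Wyatt then takes one-quarter of the balance (€24,000), for a total of €224,000. The remaining €72,000 passes to the descendants.
The descendants' portion (€72,000) is divided into 6 shares of €12,000: Henrik, Linnea, Bruno, and Orsolya each take €12,000; Sione's €12,000 share passes to Sione's issue; Quinn's €12,000 share passes to Quinn's issue.
Sione's share (€12,000) is divided into 2 shares of €6,000: Aoife and Vikram each take €6,000.
Quinn's share (€12,000) is divided into 4 shares of €3,000: Delphine, Mateus, Willa, and Yusuf each take €3,000.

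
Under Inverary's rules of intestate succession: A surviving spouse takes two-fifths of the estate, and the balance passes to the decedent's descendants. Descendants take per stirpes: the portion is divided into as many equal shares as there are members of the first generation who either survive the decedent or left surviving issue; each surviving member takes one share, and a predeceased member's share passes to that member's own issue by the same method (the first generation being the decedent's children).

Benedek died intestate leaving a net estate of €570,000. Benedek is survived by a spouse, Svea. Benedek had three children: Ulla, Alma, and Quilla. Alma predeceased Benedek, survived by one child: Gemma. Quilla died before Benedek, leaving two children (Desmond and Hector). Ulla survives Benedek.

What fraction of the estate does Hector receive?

Hector receives 1/10 of the estate.

Svea takes two-fifths of €570,000 = €228,000. The remaining €342,000 passes to the descendants.
The descendants' portion (€342,000) is divided into 3 shares of €114,000: Ulla takes €114,000; Alma's €114,000 share passes to Alma's issue; Quilla's €114,000 share passes to Quilla's issue.
Alma's share (€114,000) passes entirely to Gemma.
Quilla's share (€114,000) is divided into 2 shares of €57,000: Desmond and Hector each take €57,000.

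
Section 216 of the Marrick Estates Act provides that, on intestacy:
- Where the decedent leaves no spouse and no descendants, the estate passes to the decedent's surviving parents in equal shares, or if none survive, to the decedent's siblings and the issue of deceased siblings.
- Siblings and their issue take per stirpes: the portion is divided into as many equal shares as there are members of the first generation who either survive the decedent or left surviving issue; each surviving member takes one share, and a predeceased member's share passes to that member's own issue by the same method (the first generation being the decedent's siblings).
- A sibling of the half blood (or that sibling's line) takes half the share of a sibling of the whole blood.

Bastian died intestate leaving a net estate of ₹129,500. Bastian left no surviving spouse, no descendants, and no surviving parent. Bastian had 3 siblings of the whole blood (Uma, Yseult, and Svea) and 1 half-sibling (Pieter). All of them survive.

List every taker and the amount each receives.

The entire ₹129,500 passes to the siblings and their issue.
Counting each half-blood sibling's line as half a unit, there are 7/2 units in ₹129,500, so one unit is ₹37,000. Whole-blood lines (Uma, Yseult, and Svea) take ₹37,000 each; half-blood lines (Pieter) take ₹18,500 each.

Pieter: ₹18,500; Uma: ₹37,000; Yseult: ₹37,000; Svea: ₹37,000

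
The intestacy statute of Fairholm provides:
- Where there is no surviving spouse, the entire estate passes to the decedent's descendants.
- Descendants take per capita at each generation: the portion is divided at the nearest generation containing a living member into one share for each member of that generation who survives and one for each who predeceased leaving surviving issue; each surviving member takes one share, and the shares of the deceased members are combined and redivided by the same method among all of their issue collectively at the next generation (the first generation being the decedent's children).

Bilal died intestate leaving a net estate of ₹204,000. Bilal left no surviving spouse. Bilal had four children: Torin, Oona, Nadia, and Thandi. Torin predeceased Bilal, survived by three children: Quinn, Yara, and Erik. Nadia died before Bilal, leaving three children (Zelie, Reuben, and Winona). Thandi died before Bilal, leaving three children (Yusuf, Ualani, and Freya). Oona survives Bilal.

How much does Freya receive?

The entire ₹204,000 passes to the descendants.
That amount (₹204,000) is divided at the children's generation into 4 shares of ₹51,000. Oona takes ₹51,000. The 3 shares of the deceased (Torin, Nadia, and Thandi) are combined into a pool of ₹153,000.
That pool (₹153,000) is divided at the grandchildren's generation equally among Quinn, Yara, Erik, Zelie, Reuben, Winona, Yusuf, Ualani, and Freya: ₹17,000 each.

Freya receives ₹17,000.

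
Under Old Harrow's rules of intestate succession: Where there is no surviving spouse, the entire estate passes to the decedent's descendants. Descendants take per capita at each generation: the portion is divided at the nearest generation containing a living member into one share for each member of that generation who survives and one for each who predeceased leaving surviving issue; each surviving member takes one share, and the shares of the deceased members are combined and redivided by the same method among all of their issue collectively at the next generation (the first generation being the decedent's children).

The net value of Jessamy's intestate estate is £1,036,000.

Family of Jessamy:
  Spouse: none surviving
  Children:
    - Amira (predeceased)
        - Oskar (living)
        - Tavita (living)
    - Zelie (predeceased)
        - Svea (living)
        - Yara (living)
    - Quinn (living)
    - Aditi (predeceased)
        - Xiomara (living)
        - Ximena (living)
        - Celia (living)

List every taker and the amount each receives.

The entire £1,036,000 passes to the descendants.
That amount (£1,036,000) is divided at the children's generation into 4 shares of £259,000. Quinn takes £259,000. The 3 shares of the deceased (Amira, Zelie, and Aditi) are combined into a pool of £777,000.
That pool (£777,000) is divided at the grandchildren's generation equally among Oskar, Tavita, Svea, Yara, Xiomara, Ximena, and Celia: £111,000 each.

Oskar: £111,000; Tavita: £111,000; Svea: £111,000; Yara: £111,000; Quinn: £259,000; Xiomara: £111,000; Ximena: £111,000; Celia: £111,000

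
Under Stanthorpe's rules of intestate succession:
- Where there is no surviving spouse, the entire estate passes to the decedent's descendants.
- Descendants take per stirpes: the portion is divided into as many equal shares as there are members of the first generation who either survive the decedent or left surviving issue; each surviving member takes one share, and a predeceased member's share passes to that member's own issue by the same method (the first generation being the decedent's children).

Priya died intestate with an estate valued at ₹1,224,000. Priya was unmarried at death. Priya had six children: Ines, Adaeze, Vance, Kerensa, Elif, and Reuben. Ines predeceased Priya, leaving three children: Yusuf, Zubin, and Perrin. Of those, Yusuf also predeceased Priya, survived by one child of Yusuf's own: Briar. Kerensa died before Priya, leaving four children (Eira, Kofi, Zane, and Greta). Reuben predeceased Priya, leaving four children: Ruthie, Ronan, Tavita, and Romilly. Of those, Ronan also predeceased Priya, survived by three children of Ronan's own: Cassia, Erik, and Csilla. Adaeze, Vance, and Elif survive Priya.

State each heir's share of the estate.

The entire ₹1,224,000 passes to the descendants.
That amount (₹1,224,000) is divided into 6 shares of ₹204,000: Adaeze, Vance, and Elif each take ₹204,000; Ines's ₹204,000 share passes to Ines's issue; Kerensa's ₹204,000 share passes to Kerensa's issue; Reuben's ₹204,000 share passes to Reuben's issue.
Ines's share (₹204,000) is divided into 3 shares of ₹68,000: Zubin and Perrin each take ₹68,000; Yusuf's ₹68,000 share passes to Yusuf's issue.
Yusuf's share (₹68,000) passes entirely to Briar.
Kerensa's share (₹204,000) is divided into 4 shares of ₹51,000: Eira, Kofi, Zane, and Greta each take ₹51,000.
Reuben's share (₹204,000) is divided into 4 shares of ₹51,000: Ruthie, Tavita, and Romilly each take ₹51,000; Ronan's ₹51,000 share passes to Ronan's issue.
Ronan's share (₹51,000) is divided into 3 shares of ₹17,000: Cassia, Erik, and Csilla each take ₹17,000.

Briar: ₹68,000; Zubin: ₹68,000; Perrin: ₹68,000; Adaeze: ₹204,000; Vance: ₹204,000; Eira: ₹51,000; Kofi: ₹51,000; Zane: ₹51,000; Greta: ₹51,000; Elif: ₹204,000; Ruthie: ₹51,000; Cassia: ₹17,000; Erik: ₹17,000; Csilla: ₹17,000; Tavita: ₹51,000; Romilly: ₹51,000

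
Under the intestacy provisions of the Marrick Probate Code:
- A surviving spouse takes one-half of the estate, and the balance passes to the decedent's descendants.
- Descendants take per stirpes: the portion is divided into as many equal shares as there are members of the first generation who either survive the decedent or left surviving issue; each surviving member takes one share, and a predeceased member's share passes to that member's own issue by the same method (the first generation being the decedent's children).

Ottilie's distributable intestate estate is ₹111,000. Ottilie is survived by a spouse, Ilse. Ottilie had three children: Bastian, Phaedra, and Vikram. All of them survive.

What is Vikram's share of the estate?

Ilse takes one-half of ₹111,000 = ₹55,500. The remaining ₹55,500 passes to the descendants.
The descendants' portion (₹55,500) is divided into 3 shares of ₹18,500: Bastian, Phaedra, and Vikram each take ₹18,500.

Vikram receives ₹18,500.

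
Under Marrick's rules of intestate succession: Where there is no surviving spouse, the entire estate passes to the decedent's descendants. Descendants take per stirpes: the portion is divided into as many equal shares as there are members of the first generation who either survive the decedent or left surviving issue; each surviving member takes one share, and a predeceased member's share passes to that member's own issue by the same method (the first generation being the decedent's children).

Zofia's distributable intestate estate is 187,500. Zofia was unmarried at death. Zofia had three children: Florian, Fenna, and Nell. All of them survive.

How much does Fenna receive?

Fenna receives 62,500.

The entire 187,500 passes to the descendants.
That amount (187,500) is divided into 3 shares of 62,500: Florian, Fenna, and Nell each take 62,500.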